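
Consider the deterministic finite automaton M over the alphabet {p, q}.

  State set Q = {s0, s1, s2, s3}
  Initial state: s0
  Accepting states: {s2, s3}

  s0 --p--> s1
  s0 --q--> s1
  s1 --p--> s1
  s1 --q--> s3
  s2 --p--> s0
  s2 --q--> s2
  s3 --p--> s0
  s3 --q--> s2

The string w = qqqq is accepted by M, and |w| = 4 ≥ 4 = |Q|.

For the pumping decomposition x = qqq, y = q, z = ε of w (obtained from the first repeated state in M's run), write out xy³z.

xy^3z = qqq·q·q·q·ε = qqqqqq.
Reading y = q takes M from s2 back to s2, so after x·y·y·y the machine is still in s2, and z then leads to the accepting state s2. Hence qqqqqq ∈ L(M).

qqqqqq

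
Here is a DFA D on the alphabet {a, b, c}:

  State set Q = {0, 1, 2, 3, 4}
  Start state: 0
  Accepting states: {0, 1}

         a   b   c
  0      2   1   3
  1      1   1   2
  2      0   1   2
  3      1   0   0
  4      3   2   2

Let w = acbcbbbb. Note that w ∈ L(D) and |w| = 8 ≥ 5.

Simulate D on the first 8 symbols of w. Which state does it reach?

1

Run of D on the first 8 characters of w = a c b c b b b b:
  step 0: 0  (start)
  step 1: 2  (read a: 0→2)
  step 2: 2  (read c: 2→2)
  step 3: 1  (read b: 2→1)
  step 4: 2  (read c: 1→2)
  step 5: 1  (read b: 2→1)
  step 6: 1  (read b: 1→1)
  step 7: 1  (read b: 1→1)
  step 8: 1  (read b: 1→1)

After reading 8 characters, D is in state 1.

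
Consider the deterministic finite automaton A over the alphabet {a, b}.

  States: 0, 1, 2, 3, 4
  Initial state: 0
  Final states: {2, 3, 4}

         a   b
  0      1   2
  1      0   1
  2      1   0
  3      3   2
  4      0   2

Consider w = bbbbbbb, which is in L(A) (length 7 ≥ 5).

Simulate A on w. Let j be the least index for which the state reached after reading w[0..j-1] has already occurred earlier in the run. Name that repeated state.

Run of A on w = b b b b b b b:
  step 0: 0  (start)
  step 1: 2  (read b: 0→2)
  step 2: 0  (read b: 2→0)   ← first repeat (0 seen earlier)
  step 3: 2  (read b: 0→2)
  step 4: 0  (read b: 2→0)
  step 5: 2  (read b: 0→2)
  step 6: 0  (read b: 2→0)
  step 7: 2  (read b: 0→2)

The earliest repeat is at step j = 2: A is in 0, which it already visited at step i = 0.

0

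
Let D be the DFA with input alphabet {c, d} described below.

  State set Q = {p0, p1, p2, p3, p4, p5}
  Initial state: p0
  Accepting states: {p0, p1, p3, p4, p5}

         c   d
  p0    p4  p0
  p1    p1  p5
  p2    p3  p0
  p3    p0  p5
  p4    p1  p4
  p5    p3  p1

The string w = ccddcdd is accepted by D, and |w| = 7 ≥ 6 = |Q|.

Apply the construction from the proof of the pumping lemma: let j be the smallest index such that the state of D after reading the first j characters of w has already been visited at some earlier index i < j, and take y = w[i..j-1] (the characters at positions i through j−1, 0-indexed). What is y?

dd

Run of D on w = c c d d c d d:
  step 0: p0  (start)
  step 1: p4  (read c: p0→p4)
  step 2: p1  (read c: p4→p1)
  step 3: p5  (read d: p1→p5)
  step 4: p1  (read d: p5→p1)   ← first repeat (p1 seen earlier)
  step 5: p1  (read c: p1→p1)
  step 6: p5  (read d: p1→p5)
  step 7: p1  (read d: p5→p1)

So i = 2, j = 4, giving x = w[0:2] = cc, y = w[2:4] = dd, z = w[4:7] = cdd.
Check: |xy| = 4 ≤ 6 and |y| = 2 ≥ 1. Reading y takes D from p1 back to p1, so every xyⁱz is accepted.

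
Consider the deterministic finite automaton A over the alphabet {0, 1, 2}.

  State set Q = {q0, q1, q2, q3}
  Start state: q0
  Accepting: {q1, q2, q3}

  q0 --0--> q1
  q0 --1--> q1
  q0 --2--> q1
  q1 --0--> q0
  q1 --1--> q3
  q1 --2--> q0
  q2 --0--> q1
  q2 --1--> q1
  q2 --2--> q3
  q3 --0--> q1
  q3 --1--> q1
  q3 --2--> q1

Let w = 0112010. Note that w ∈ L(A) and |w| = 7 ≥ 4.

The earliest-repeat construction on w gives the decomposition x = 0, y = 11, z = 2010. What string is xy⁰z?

xy⁰z = xz = 0·2010 = 02010.
Reading y = 11 takes A from q1 back to q1, so after x the machine is still in q1, and z then leads to the accepting state q1. Hence 02010 ∈ L(A).

02010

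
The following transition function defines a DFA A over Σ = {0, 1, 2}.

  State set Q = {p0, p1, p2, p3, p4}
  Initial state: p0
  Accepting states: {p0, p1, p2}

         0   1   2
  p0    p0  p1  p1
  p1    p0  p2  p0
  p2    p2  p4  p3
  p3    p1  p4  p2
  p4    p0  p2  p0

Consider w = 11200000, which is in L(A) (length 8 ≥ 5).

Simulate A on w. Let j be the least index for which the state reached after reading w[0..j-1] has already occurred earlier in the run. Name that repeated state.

State sequence: p0 -1-> p1 -1-> p2 -2-> p3 -0-> p1 -0-> p0 -0-> p0 -0-> p0 -0-> p0
First repeat at step 4: p1 was already visited.

The earliest repeat is at step j = 4: A is in p1, which it already visited at step i = 1.
The DFA has 5 states, so the proof of the pumping lemma guarantees a repeated state among the first 5+1 visited; the segment between the two visits is the pumpable y.

p1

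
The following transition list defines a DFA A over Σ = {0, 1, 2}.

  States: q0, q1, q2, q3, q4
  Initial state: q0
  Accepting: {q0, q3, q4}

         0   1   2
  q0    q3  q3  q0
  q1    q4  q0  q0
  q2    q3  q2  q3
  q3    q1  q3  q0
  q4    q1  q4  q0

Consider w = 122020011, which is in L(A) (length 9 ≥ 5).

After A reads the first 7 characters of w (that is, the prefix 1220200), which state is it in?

q1

Run of A on the first 7 characters of w = 1 2 2 0 2 0 0:
  step 0: q0  (start)
  step 1: q3  (read 1: q0→q3)
  step 2: q0  (read 2: q3→q0)
  step 3: q0  (read 2: q0→q0)
  step 4: q3  (read 0: q0→q3)
  step 5: q0  (read 2: q3→q0)
  step 6: q3  (read 0: q0→q3)
  step 7: q1  (read 0: q3→q1)

After reading 7 characters, A is in state q1.
(This kind of state-tracing is the core of the pumping-lemma construction: with 5 states, pigeonhole forces a repeat within the first 5 steps.)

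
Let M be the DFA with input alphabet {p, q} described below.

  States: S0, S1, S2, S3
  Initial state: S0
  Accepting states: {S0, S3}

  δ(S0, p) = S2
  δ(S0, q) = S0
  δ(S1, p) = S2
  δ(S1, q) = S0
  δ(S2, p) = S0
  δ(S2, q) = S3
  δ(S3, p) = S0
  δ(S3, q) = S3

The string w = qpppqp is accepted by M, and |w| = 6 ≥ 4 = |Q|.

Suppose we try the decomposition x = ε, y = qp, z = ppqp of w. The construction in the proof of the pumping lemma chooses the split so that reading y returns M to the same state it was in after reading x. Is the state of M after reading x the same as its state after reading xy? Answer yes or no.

no

State sequence: S0 -q-> S0 -p-> S2

After x (step 0): S0. After xy (step 2): S2.
They differ (S0 ≠ S2), so y is not a cycle from the state after x; this split is not the one the pumping-lemma construction produces, and pumping y need not keep the string in L(M).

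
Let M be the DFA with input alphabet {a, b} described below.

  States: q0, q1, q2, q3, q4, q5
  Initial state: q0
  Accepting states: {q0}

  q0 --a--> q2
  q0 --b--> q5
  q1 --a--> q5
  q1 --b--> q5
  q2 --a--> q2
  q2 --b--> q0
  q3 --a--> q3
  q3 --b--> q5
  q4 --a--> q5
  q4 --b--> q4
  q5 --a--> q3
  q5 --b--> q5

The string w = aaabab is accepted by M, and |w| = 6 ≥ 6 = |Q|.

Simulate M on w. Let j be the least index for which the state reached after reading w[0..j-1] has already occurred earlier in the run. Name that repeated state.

q2

State sequence: q0 -a-> q2 -a-> q2 -a-> q2 -b-> q0 -a-> q2 -b-> q0
First repeat at step 2: q2 was already visited.

The earliest repeat is at step j = 2: M is in q2, which it already visited at step i = 1.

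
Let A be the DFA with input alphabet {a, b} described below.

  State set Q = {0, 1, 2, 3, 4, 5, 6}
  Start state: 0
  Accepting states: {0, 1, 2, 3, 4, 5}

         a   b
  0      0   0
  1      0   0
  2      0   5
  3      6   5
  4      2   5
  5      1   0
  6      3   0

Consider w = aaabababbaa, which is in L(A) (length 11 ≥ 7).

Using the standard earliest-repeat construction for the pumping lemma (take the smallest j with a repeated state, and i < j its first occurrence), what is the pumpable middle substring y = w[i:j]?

a

State sequence: 0 -a-> 0 -a-> 0 -a-> 0 -b-> 0 -a-> 0 -b-> 0 -a-> 0 -b-> 0 -b-> 0 -a-> 0 -a-> 0
First repeat at step 1: 0 was already visited.

So i = 0, j = 1, giving x = w[0:0] = ε, y = w[0:1] = a, z = w[1:11] = aabababbaa.
Check: |xy| = 1 ≤ 7 and |y| = 1 ≥ 1. Reading y takes A from 0 back to 0, so every xyⁱz is accepted.
Since A has 7 states, any run of length ≥ 7 visits 7+1 states, so by pigeonhole some state repeats within the first 7 steps — that repeat gives the pumpable loop.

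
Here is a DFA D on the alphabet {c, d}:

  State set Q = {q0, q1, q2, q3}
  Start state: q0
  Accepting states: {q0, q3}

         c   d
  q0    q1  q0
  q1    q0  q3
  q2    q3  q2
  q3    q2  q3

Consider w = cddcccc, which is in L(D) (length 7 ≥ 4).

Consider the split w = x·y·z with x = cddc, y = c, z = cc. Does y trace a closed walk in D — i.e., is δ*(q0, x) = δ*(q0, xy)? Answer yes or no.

State sequence: q0 -c-> q1 -d-> q3 -d-> q3 -c-> q2 -c-> q3

After x (step 4): q2. After xy (step 5): q3.
They differ (q2 ≠ q3), so y is not a cycle from the state after x; this split is not the one the pumping-lemma construction produces, and pumping y need not keep the string in L(D).

no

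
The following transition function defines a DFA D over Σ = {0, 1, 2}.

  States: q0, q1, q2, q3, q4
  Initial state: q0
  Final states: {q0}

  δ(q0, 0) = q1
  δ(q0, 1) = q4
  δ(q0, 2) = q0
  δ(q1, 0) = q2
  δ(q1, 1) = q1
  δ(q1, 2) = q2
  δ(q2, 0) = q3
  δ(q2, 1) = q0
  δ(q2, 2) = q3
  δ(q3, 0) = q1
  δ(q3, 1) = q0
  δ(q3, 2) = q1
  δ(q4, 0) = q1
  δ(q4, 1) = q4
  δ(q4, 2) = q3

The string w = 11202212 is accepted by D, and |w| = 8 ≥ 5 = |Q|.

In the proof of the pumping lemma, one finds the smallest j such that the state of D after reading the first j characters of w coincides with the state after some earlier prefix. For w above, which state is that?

q4

Run of D on w = 1 1 2 0 2 2 1 2:
  step 0: q0  (start)
  step 1: q4  (read 1: q0→q4)
  step 2: q4  (read 1: q4→q4)   ← first repeat (q4 seen earlier)
  step 3: q3  (read 2: q4→q3)
  step 4: q1  (read 0: q3→q1)
  step 5: q2  (read 2: q1→q2)
  step 6: q3  (read 2: q2→q3)
  step 7: q0  (read 1: q3→q0)
  step 8: q0  (read 2: q0→q0)

The earliest repeat is at step j = 2: D is in q4, which it already visited at step i = 1.
Since D has 5 states, any run of length ≥ 5 visits 5+1 states, so by pigeonhole some state repeats within the first 5 steps — that repeat gives the pumpable loop.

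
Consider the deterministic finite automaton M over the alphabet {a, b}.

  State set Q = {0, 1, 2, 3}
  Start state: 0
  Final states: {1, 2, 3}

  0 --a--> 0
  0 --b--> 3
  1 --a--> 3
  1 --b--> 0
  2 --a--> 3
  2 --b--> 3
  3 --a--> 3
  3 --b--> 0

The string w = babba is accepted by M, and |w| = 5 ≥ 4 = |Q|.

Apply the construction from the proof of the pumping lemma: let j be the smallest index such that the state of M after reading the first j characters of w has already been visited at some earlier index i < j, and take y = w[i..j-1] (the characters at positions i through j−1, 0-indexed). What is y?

Run of M on w = b a b b a:
  step 0: 0  (start)
  step 1: 3  (read b: 0→3)
  step 2: 3  (read a: 3→3)   ← first repeat (3 seen earlier)
  step 3: 0  (read b: 3→0)
  step 4: 3  (read b: 0→3)
  step 5: 3  (read a: 3→3)

So i = 1, j = 2, giving x = w[0:1] = b, y = w[1:2] = a, z = w[2:5] = bba.
Check: |xy| = 2 ≤ 4 and |y| = 1 ≥ 1. Reading y takes M from 3 back to 3, so every xyⁱz is accepted.

a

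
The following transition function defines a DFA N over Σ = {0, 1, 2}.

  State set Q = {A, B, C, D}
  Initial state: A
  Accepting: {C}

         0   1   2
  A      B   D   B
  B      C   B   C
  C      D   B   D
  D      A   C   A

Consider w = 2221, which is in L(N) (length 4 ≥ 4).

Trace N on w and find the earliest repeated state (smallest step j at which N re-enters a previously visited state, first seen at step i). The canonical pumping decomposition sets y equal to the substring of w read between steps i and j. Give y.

21

State sequence: A -2-> B -2-> C -2-> D -1-> C
First repeat at step 4: C was already visited.

So i = 2, j = 4, giving x = w[0:2] = 22, y = w[2:4] = 21, z = w[4:4] = ε.
Check: |xy| = 4 ≤ 4 and |y| = 2 ≥ 1. Reading y takes N from C back to C, so every xyⁱz is accepted.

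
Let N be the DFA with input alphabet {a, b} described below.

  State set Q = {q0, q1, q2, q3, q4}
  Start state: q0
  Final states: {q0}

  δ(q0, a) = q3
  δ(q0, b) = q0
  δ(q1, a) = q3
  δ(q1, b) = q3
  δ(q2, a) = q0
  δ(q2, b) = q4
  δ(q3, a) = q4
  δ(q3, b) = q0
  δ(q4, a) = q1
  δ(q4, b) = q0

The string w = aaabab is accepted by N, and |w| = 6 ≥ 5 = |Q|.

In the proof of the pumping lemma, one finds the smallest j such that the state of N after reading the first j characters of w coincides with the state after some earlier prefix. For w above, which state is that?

State sequence: q0 -a-> q3 -a-> q4 -a-> q1 -b-> q3 -a-> q4 -b-> q0
First repeat at step 4: q3 was already visited.

The earliest repeat is at step j = 4: N is in q3, which it already visited at step i = 1.
Since N has 5 states, any run of length ≥ 5 visits 5+1 states, so by pigeonhole some state repeats within the first 5 steps — that repeat gives the pumpable loop.

q3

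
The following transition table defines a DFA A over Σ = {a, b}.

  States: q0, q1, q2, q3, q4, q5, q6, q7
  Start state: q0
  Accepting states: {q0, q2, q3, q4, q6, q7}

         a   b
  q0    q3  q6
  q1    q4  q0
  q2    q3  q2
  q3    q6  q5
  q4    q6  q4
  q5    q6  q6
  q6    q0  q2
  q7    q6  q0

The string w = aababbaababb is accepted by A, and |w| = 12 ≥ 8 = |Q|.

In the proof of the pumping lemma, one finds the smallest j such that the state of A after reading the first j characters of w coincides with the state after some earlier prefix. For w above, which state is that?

q3

State sequence: q0 -a-> q3 -a-> q6 -b-> q2 -a-> q3 -b-> q5 -b-> q6 -a-> q0 -a-> q3 -b-> q5 -a-> q6 -b-> q2 -b-> q2
First repeat at step 4: q3 was already visited.

The earliest repeat is at step j = 4: A is in q3, which it already visited at step i = 1.
The DFA has 8 states, so the proof of the pumping lemma guarantees a repeated state among the first 8+1 visited; the segment between the two visits is the pumpable y.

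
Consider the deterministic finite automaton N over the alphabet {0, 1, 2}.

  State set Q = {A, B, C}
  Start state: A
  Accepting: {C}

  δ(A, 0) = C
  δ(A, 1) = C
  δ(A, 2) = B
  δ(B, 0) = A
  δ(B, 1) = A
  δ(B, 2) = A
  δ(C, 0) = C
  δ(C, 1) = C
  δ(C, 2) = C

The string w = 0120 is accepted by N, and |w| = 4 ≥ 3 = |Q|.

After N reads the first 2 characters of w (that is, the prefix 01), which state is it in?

State sequence: A -0-> C -1-> C

After reading 2 characters, N is in state C.

C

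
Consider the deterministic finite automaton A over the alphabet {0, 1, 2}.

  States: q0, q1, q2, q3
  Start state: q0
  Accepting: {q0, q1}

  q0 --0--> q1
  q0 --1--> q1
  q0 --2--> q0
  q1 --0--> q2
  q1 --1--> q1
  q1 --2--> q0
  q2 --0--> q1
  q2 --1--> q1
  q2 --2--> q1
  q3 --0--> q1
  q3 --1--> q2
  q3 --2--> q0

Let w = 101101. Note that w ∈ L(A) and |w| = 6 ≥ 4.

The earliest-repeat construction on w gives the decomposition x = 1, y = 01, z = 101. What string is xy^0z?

xy⁰z = xz = 1·101 = 1101.
Reading y = 01 takes A from q1 back to q1, so after x the machine is still in q1, and z then leads to the accepting state q1. Hence 1101 ∈ L(A).

1101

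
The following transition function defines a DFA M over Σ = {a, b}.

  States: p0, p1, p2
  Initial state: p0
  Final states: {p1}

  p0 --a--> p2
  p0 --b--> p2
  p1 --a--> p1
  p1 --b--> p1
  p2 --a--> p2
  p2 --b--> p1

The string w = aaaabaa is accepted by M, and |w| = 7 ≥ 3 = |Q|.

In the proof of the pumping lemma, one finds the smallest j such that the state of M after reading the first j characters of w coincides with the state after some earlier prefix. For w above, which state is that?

Run of M on w = a a a a b a a:
  step 0: p0  (start)
  step 1: p2  (read a: p0→p2)
  step 2: p2  (read a: p2→p2)   ← first repeat (p2 seen earlier)
  step 3: p2  (read a: p2→p2)
  step 4: p2  (read a: p2→p2)
  step 5: p1  (read b: p2→p1)
  step 6: p1  (read a: p1→p1)
  step 7: p1  (read a: p1→p1)

The earliest repeat is at step j = 2: M is in p2, which it already visited at step i = 1.

p2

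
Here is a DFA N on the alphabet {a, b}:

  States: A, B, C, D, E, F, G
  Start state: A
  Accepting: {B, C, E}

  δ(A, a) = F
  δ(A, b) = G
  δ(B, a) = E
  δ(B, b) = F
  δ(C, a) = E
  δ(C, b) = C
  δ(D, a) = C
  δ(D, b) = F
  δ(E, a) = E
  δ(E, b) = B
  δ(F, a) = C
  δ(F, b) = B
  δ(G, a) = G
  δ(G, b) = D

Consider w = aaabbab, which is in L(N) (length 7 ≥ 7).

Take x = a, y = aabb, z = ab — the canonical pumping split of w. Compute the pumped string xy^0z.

aab

xy⁰z = xz = a·ab = aab.
Reading y = aabb takes N from F back to F, so after x the machine is still in F, and z then leads to the accepting state C. Hence aab ∈ L(N).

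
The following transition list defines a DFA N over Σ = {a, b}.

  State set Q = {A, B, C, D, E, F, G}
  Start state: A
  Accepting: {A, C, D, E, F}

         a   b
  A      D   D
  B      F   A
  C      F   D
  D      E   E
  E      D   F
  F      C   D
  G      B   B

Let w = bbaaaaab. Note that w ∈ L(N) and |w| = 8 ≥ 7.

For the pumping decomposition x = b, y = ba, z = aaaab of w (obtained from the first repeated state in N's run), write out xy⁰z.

baaaab

xy⁰z = xz = b·aaaab = baaaab.
Reading y = ba takes N from D back to D, so after x the machine is still in D, and z then leads to the accepting state E. Hence baaaab ∈ L(N).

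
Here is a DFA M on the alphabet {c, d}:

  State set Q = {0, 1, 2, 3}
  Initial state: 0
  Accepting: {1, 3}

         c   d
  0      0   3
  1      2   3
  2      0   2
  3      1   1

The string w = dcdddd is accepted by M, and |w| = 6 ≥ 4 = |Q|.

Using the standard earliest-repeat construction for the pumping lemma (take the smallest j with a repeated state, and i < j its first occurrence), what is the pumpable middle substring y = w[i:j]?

State sequence: 0 -d-> 3 -c-> 1 -d-> 3 -d-> 1 -d-> 3 -d-> 1
First repeat at step 3: 3 was already visited.

So i = 1, j = 3, giving x = w[0:1] = d, y = w[1:3] = cd, z = w[3:6] = ddd.
Check: |xy| = 3 ≤ 4 and |y| = 2 ≥ 1. Reading y takes M from 3 back to 3, so every xyⁱz is accepted.

cd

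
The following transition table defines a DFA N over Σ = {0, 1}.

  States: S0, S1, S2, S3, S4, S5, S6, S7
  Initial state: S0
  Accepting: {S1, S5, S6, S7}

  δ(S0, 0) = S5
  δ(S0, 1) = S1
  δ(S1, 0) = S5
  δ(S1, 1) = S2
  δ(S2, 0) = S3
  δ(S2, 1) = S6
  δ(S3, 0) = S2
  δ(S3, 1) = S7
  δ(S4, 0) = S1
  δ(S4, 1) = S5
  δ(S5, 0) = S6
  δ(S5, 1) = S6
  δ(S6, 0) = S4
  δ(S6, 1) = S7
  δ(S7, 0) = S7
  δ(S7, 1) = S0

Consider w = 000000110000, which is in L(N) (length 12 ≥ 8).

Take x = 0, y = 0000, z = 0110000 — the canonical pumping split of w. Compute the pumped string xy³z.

xy^3z = 0·0000·0000·0000·0110000 = 00000000000000110000.
Reading y = 0000 takes N from S5 back to S5, so after x·y·y·y the machine is still in S5, and z then leads to the accepting state S1. Hence 00000000000000110000 ∈ L(N).

00000000000000110000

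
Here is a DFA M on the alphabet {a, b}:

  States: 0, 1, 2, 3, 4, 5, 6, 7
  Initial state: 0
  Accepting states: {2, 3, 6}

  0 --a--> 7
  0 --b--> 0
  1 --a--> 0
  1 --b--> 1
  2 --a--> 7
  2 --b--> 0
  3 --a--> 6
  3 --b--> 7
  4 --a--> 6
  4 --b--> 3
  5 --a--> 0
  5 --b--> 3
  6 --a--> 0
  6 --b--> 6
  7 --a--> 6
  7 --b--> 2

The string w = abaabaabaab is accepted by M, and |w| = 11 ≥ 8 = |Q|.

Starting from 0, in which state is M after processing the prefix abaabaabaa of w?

6

Run of M on the first 10 characters of w = a b a a b a a b a a:
  step 0: 0  (start)
  step 1: 7  (read a: 0→7)
  step 2: 2  (read b: 7→2)
  step 3: 7  (read a: 2→7)
  step 4: 6  (read a: 7→6)
  step 5: 6  (read b: 6→6)
  step 6: 0  (read a: 6→0)
  step 7: 7  (read a: 0→7)
  step 8: 2  (read b: 7→2)
  step 9: 7  (read a: 2→7)
  step 10: 6  (read a: 7→6)

After reading 10 characters, M is in state 6.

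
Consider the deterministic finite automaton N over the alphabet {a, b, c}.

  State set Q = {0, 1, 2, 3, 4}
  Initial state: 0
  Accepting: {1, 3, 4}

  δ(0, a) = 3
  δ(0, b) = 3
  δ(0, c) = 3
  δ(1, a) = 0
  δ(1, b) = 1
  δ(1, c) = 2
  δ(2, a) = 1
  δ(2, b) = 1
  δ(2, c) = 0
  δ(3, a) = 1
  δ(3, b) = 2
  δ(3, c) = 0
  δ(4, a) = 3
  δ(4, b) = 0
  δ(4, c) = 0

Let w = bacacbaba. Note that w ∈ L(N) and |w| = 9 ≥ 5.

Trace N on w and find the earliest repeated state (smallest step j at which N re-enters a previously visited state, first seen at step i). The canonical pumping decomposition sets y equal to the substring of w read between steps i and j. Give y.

Run of N on w = b a c a c b a b a:
  step 0: 0  (start)
  step 1: 3  (read b: 0→3)
  step 2: 1  (read a: 3→1)
  step 3: 2  (read c: 1→2)
  step 4: 1  (read a: 2→1)   ← first repeat (1 seen earlier)
  step 5: 2  (read c: 1→2)
  step 6: 1  (read b: 2→1)
  step 7: 0  (read a: 1→0)
  step 8: 3  (read b: 0→3)
  step 9: 1  (read a: 3→1)

So i = 2, j = 4, giving x = w[0:2] = ba, y = w[2:4] = ca, z = w[4:9] = cbaba.
Check: |xy| = 4 ≤ 5 and |y| = 2 ≥ 1. Reading y takes N from 1 back to 1, so every xyⁱz is accepted.

ca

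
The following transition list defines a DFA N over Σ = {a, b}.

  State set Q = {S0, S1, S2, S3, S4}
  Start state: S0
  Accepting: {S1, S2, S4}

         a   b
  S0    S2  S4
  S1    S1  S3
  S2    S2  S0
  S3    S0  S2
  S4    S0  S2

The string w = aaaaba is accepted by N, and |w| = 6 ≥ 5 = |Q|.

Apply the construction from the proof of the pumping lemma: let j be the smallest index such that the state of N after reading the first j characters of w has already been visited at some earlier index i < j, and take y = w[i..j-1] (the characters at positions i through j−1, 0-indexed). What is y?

a

Run of N on w = a a a a b a:
  step 0: S0  (start)
  step 1: S2  (read a: S0→S2)
  step 2: S2  (read a: S2→S2)   ← first repeat (S2 seen earlier)
  step 3: S2  (read a: S2→S2)
  step 4: S2  (read a: S2→S2)
  step 5: S0  (read b: S2→S0)
  step 6: S2  (read a: S0→S2)

So i = 1, j = 2, giving x = w[0:1] = a, y = w[1:2] = a, z = w[2:6] = aaba.
Check: |xy| = 2 ≤ 5 and |y| = 1 ≥ 1. Reading y takes N from S2 back to S2, so every xyⁱz is accepted.
With |Q| = 5, pigeonhole forces a state repeat no later than step 5; the substring read between the first and second visits to that state can be pumped.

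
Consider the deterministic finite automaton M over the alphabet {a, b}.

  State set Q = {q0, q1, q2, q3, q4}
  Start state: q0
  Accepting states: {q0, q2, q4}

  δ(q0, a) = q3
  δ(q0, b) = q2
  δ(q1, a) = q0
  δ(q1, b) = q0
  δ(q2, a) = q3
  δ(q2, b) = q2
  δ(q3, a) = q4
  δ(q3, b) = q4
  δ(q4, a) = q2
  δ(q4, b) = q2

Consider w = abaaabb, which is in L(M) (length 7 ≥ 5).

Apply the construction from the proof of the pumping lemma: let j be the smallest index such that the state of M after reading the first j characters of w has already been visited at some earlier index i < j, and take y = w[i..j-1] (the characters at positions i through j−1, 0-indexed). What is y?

baa

Run of M on w = a b a a a b b:
  step 0: q0  (start)
  step 1: q3  (read a: q0→q3)
  step 2: q4  (read b: q3→q4)
  step 3: q2  (read a: q4→q2)
  step 4: q3  (read a: q2→q3)   ← first repeat (q3 seen earlier)
  step 5: q4  (read a: q3→q4)
  step 6: q2  (read b: q4→q2)
  step 7: q2  (read b: q2→q2)

So i = 1, j = 4, giving x = w[0:1] = a, y = w[1:4] = baa, z = w[4:7] = abb.
Check: |xy| = 4 ≤ 5 and |y| = 3 ≥ 1. Reading y takes M from q3 back to q3, so every xyⁱz is accepted.
With |Q| = 5, pigeonhole forces a state repeat no later than step 5; the substring read between the first and second visits to that state can be pumped.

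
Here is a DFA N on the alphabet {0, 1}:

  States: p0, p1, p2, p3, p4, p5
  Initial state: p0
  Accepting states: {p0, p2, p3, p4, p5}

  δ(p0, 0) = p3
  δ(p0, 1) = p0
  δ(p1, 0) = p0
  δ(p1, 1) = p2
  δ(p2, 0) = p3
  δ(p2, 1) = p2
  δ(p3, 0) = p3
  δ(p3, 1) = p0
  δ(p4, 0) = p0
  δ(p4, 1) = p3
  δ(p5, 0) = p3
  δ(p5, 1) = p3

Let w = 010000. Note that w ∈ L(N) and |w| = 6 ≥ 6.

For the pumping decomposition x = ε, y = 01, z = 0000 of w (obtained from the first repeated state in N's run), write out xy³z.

0101010000

xy^3z = ε·01·01·01·0000 = 0101010000.
Reading y = 01 takes N from p0 back to p0, so after x·y·y·y the machine is still in p0, and z then leads to the accepting state p3. Hence 0101010000 ∈ L(N).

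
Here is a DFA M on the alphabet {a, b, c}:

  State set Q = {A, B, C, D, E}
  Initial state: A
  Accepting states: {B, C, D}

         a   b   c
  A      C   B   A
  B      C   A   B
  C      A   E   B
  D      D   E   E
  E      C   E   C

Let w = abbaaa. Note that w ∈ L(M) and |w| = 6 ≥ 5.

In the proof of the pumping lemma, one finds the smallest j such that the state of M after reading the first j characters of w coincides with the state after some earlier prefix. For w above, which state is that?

E

Run of M on w = a b b a a a:
  step 0: A  (start)
  step 1: C  (read a: A→C)
  step 2: E  (read b: C→E)
  step 3: E  (read b: E→E)   ← first repeat (E seen earlier)
  step 4: C  (read a: E→C)
  step 5: A  (read a: C→A)
  step 6: C  (read a: A→C)

The earliest repeat is at step j = 3: M is in E, which it already visited at step i = 2.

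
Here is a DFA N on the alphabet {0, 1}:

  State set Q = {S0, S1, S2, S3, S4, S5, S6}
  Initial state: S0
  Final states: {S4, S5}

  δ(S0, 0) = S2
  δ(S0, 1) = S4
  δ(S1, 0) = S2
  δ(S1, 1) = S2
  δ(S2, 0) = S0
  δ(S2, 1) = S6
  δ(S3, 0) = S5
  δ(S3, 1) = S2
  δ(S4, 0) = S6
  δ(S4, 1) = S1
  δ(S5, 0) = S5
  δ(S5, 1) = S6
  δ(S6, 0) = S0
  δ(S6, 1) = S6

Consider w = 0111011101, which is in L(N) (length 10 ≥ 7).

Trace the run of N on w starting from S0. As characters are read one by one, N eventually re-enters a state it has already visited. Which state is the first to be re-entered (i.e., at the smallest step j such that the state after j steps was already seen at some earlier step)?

S6

Run of N on w = 0 1 1 1 0 1 1 1 0 1:
  step 0: S0  (start)
  step 1: S2  (read 0: S0→S2)
  step 2: S6  (read 1: S2→S6)
  step 3: S6  (read 1: S6→S6)   ← first repeat (S6 seen earlier)
  step 4: S6  (read 1: S6→S6)
  step 5: S0  (read 0: S6→S0)
  step 6: S4  (read 1: S0→S4)
  step 7: S1  (read 1: S4→S1)
  step 8: S2  (read 1: S1→S2)
  step 9: S0  (read 0: S2→S0)
  step 10: S4  (read 1: S0→S4)

The earliest repeat is at step j = 3: N is in S6, which it already visited at step i = 2.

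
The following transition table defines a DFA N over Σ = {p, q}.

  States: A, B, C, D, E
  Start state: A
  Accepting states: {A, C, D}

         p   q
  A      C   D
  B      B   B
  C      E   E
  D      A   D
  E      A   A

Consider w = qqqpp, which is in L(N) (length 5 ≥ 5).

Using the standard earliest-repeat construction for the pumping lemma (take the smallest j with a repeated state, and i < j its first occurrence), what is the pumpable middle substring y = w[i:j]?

q

Run of N on w = q q q p p:
  step 0: A  (start)
  step 1: D  (read q: A→D)
  step 2: D  (read q: D→D)   ← first repeat (D seen earlier)
  step 3: D  (read q: D→D)
  step 4: A  (read p: D→A)
  step 5: C  (read p: A→C)

So i = 1, j = 2, giving x = w[0:1] = q, y = w[1:2] = q, z = w[2:5] = qpp.
Check: |xy| = 2 ≤ 5 and |y| = 1 ≥ 1. Reading y takes N from D back to D, so every xyⁱz is accepted.
The DFA has 5 states, so the proof of the pumping lemma guarantees a repeated state among the first 5+1 visited; the segment between the two visits is the pumpable y.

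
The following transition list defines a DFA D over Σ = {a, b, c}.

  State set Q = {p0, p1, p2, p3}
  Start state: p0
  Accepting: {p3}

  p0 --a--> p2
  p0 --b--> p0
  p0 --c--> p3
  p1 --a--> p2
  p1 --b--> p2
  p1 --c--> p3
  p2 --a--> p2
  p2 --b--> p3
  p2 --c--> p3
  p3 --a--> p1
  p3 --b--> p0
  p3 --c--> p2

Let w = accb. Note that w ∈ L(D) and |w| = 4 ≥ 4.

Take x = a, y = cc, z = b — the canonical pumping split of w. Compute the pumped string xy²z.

xy^2z = a·cc·cc·b = accccb.
Reading y = cc takes D from p2 back to p2, so after x·y·y the machine is still in p2, and z then leads to the accepting state p3. Hence accccb ∈ L(D).

accccb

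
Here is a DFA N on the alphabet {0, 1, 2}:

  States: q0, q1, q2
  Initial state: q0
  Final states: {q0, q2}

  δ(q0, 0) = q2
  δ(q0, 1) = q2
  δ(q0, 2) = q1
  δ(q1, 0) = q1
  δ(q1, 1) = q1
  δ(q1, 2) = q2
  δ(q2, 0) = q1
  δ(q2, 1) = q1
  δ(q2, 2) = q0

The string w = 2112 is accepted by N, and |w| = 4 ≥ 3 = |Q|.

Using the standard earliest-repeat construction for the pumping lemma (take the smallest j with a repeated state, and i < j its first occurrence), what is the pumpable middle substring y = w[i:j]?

State sequence: q0 -2-> q1 -1-> q1 -1-> q1 -2-> q2
First repeat at step 2: q1 was already visited.

So i = 1, j = 2, giving x = w[0:1] = 2, y = w[1:2] = 1, z = w[2:4] = 12.
Check: |xy| = 2 ≤ 3 and |y| = 1 ≥ 1. Reading y takes N from q1 back to q1, so every xyⁱz is accepted.
The DFA has 3 states, so the proof of the pumping lemma guarantees a repeated state among the first 3+1 visited; the segment between the two visits is the pumpable y.

1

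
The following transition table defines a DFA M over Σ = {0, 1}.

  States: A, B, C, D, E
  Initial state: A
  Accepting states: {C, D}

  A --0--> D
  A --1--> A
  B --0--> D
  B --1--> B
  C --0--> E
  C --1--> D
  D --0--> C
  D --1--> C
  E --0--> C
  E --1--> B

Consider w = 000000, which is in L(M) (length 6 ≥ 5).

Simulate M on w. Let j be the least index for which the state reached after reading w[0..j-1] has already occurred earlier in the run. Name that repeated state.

Run of M on w = 0 0 0 0 0 0:
  step 0: A  (start)
  step 1: D  (read 0: A→D)
  step 2: C  (read 0: D→C)
  step 3: E  (read 0: C→E)
  step 4: C  (read 0: E→C)   ← first repeat (C seen earlier)
  step 5: E  (read 0: C→E)
  step 6: C  (read 0: E→C)

The earliest repeat is at step j = 4: M is in C, which it already visited at step i = 2.
Since M has 5 states, any run of length ≥ 5 visits 5+1 states, so by pigeonhole some state repeats within the first 5 steps — that repeat gives the pumpable loop.

C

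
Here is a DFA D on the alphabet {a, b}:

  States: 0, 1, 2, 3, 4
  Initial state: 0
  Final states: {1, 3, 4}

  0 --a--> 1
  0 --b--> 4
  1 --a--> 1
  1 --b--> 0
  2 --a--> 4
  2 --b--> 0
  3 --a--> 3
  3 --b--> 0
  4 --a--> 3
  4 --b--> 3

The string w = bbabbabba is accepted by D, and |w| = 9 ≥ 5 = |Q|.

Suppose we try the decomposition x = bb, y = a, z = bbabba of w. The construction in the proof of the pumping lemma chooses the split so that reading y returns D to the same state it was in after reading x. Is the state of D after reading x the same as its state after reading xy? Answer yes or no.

yes

Run of D on the first 3 characters of w = b b a:
  step 0: 0  (start)
  step 1: 4  (read b: 0→4)
  step 2: 3  (read b: 4→3)
  step 3: 3  (read a: 3→3)

After x (step 2): 3. After xy (step 3): 3.
They match, so y = a drives D around a cycle from 3 back to itself; pumping y any number of times keeps D in 3 before reading z, and xyⁱz ∈ L(D) for every i ≥ 0.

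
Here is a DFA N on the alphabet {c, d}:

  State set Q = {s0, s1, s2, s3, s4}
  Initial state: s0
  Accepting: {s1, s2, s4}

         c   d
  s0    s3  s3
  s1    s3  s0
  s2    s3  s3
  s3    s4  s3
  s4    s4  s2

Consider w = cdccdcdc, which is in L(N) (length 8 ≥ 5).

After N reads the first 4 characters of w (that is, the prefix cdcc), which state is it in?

State sequence: s0 -c-> s3 -d-> s3 -c-> s4 -c-> s4

After reading 4 characters, N is in state s4.
(This kind of state-tracing is the core of the pumping-lemma construction: with 5 states, pigeonhole forces a repeat within the first 5 steps.)

s4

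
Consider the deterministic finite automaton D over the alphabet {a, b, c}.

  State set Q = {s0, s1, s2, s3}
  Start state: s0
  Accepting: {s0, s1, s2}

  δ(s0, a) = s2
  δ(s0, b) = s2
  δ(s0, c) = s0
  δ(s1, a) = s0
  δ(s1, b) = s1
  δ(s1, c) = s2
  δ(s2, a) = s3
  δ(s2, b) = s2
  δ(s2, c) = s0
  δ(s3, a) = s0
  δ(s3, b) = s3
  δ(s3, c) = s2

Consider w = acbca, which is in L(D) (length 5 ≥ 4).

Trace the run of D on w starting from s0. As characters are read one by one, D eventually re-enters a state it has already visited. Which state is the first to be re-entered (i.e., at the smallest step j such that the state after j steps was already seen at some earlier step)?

Run of D on w = a c b c a:
  step 0: s0  (start)
  step 1: s2  (read a: s0→s2)
  step 2: s0  (read c: s2→s0)   ← first repeat (s0 seen earlier)
  step 3: s2  (read b: s0→s2)
  step 4: s0  (read c: s2→s0)
  step 5: s2  (read a: s0→s2)

The earliest repeat is at step j = 2: D is in s0, which it already visited at step i = 0.
With |Q| = 4, pigeonhole forces a state repeat no later than step 4; the substring read between the first and second visits to that state can be pumped.

s0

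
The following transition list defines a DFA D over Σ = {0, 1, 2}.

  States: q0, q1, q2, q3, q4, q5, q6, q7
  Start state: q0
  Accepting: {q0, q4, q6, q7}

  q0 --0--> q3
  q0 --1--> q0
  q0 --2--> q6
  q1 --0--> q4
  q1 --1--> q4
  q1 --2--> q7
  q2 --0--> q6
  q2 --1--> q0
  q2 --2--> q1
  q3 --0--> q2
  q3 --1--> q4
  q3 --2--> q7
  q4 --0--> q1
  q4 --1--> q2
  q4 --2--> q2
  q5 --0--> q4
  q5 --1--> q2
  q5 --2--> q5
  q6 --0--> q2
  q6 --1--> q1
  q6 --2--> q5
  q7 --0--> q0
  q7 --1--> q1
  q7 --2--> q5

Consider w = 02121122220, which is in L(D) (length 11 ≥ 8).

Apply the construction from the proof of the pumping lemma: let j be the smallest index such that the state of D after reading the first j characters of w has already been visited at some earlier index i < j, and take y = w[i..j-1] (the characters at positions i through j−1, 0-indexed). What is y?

State sequence: q0 -0-> q3 -2-> q7 -1-> q1 -2-> q7 -1-> q1 -1-> q4 -2-> q2 -2-> q1 -2-> q7 -2-> q5 -0-> q4
First repeat at step 4: q7 was already visited.

So i = 2, j = 4, giving x = w[0:2] = 02, y = w[2:4] = 12, z = w[4:11] = 1122220.
Check: |xy| = 4 ≤ 8 and |y| = 2 ≥ 1. Reading y takes D from q7 back to q7, so every xyⁱz is accepted.
Since D has 8 states, any run of length ≥ 8 visits 8+1 states, so by pigeonhole some state repeats within the first 8 steps — that repeat gives the pumpable loop.

12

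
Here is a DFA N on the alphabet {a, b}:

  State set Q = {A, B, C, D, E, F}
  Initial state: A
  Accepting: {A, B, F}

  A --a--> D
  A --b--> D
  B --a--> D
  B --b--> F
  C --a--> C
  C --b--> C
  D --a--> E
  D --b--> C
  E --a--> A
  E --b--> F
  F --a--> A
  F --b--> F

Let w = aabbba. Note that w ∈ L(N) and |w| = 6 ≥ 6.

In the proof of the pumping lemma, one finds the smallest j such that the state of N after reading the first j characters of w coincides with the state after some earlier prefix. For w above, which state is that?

Run of N on w = a a b b b a:
  step 0: A  (start)
  step 1: D  (read a: A→D)
  step 2: E  (read a: D→E)
  step 3: F  (read b: E→F)
  step 4: F  (read b: F→F)   ← first repeat (F seen earlier)
  step 5: F  (read b: F→F)
  step 6: A  (read a: F→A)

The earliest repeat is at step j = 4: N is in F, which it already visited at step i = 3.
Pumping length from the standard proof: p = 6 (the number of states). The repeated state found above gives |xy| = j ≤ 6 and |y| = j − i ≥ 1.

F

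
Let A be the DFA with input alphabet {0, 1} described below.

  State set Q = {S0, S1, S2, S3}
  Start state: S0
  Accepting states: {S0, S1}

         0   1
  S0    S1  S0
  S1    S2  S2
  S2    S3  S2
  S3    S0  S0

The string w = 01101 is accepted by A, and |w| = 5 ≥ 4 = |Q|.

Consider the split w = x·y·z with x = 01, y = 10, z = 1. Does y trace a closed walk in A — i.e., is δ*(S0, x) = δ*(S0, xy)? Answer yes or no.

no

Run of A on the first 4 characters of w = 0 1 1 0:
  step 0: S0  (start)
  step 1: S1  (read 0: S0→S1)
  step 2: S2  (read 1: S1→S2)
  step 3: S2  (read 1: S2→S2)
  step 4: S3  (read 0: S2→S3)

After x (step 2): S2. After xy (step 4): S3.
They differ (S2 ≠ S3), so y is not a cycle from the state after x; this split is not the one the pumping-lemma construction produces, and pumping y need not keep the string in L(A).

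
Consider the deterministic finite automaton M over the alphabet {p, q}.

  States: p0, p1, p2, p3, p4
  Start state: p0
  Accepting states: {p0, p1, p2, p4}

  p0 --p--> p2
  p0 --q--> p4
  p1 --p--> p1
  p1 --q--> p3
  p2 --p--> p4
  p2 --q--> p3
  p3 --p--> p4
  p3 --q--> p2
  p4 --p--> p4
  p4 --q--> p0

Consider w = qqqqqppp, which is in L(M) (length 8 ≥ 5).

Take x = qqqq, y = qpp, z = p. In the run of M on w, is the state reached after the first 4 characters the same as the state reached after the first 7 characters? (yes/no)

no

State sequence: p0 -q-> p4 -q-> p0 -q-> p4 -q-> p0 -q-> p4 -p-> p4 -p-> p4

After x (step 4): p0. After xy (step 7): p4.
They differ (p0 ≠ p4), so y is not a cycle from the state after x; this split is not the one the pumping-lemma construction produces, and pumping y need not keep the string in L(M).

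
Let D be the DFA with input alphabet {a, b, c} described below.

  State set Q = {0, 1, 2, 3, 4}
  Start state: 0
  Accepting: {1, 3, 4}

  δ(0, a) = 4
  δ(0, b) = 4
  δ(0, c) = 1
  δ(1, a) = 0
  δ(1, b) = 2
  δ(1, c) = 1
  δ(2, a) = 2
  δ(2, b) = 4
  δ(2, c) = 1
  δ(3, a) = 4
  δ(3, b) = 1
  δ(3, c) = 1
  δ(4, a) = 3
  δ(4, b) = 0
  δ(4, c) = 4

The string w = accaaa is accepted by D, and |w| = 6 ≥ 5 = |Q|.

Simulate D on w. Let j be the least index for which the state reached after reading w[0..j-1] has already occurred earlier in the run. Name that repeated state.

Run of D on w = a c c a a a:
  step 0: 0  (start)
  step 1: 4  (read a: 0→4)
  step 2: 4  (read c: 4→4)   ← first repeat (4 seen earlier)
  step 3: 4  (read c: 4→4)
  step 4: 3  (read a: 4→3)
  step 5: 4  (read a: 3→4)
  step 6: 3  (read a: 4→3)

The earliest repeat is at step j = 2: D is in 4, which it already visited at step i = 1.
The DFA has 5 states, so the proof of the pumping lemma guarantees a repeated state among the first 5+1 visited; the segment between the two visits is the pumpable y.

4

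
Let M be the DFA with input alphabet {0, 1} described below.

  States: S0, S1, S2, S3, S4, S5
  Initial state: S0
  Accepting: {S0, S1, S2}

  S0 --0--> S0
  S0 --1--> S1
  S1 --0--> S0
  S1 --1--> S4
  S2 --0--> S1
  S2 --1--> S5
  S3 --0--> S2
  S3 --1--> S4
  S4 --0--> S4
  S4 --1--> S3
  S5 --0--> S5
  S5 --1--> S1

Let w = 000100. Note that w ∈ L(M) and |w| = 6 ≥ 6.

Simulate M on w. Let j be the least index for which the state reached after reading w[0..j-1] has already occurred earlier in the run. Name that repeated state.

S0

State sequence: S0 -0-> S0 -0-> S0 -0-> S0 -1-> S1 -0-> S0 -0-> S0
First repeat at step 1: S0 was already visited.

The earliest repeat is at step j = 1: M is in S0, which it already visited at step i = 0.
The DFA has 6 states, so the proof of the pumping lemma guarantees a repeated state among the first 6+1 visited; the segment between the two visits is the pumpable y.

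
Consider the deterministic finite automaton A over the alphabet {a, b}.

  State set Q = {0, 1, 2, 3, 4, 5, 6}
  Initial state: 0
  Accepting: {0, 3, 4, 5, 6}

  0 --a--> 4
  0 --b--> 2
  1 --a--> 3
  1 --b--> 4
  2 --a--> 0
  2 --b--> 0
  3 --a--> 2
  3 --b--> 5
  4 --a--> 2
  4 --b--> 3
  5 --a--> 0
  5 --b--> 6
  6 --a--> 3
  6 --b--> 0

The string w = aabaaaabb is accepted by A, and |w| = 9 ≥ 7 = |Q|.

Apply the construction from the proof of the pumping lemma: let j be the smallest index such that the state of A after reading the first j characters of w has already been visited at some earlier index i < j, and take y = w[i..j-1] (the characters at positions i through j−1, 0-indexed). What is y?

aab

Run of A on w = a a b a a a a b b:
  step 0: 0  (start)
  step 1: 4  (read a: 0→4)
  step 2: 2  (read a: 4→2)
  step 3: 0  (read b: 2→0)   ← first repeat (0 seen earlier)
  step 4: 4  (read a: 0→4)
  step 5: 2  (read a: 4→2)
  step 6: 0  (read a: 2→0)
  step 7: 4  (read a: 0→4)
  step 8: 3  (read b: 4→3)
  step 9: 5  (read b: 3→5)

So i = 0, j = 3, giving x = w[0:0] = ε, y = w[0:3] = aab, z = w[3:9] = aaaabb.
Check: |xy| = 3 ≤ 7 and |y| = 3 ≥ 1. Reading y takes A from 0 back to 0, so every xyⁱz is accepted.
Pumping length from the standard proof: p = 7 (the number of states). The repeated state found above gives |xy| = j ≤ 7 and |y| = j − i ≥ 1.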